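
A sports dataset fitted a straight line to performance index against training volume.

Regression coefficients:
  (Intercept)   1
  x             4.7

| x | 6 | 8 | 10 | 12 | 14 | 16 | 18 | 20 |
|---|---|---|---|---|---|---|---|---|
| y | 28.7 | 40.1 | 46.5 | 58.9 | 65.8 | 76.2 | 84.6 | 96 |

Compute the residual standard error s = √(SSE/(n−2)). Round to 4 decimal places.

x=6: ŷ = 1 + 4.7·6 = 29.2; e = 28.7 − 29.2 = -0.5
x=8: ŷ = 1 + 4.7·8 = 38.6; e = 40.1 − 38.6 = 1.5
x=10: ŷ = 1 + 4.7·10 = 48; e = 46.5 − 48 = -1.5
x=12: ŷ = 1 + 4.7·12 = 57.4; e = 58.9 − 57.4 = 1.5
x=14: ŷ = 1 + 4.7·14 = 66.8; e = 65.8 − 66.8 = -1
x=16: ŷ = 1 + 4.7·16 = 76.2; e = 76.2 − 76.2 = 0
x=18: ŷ = 1 + 4.7·18 = 85.6; e = 84.6 − 85.6 = -1
x=20: ŷ = 1 + 4.7·20 = 95; e = 96 − 95 = 1
SSE = 0.25 + 2.25 + 2.25 + 2.25 + 1 + 0 + 1 + 1 = 10
s = √(10/6) = √1.66667 ≈ 1.2910

s = 1.2910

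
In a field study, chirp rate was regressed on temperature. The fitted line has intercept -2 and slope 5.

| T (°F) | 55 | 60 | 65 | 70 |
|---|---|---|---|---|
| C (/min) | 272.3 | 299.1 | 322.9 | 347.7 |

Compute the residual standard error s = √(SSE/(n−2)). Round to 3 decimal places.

T=55: Ĉ = -2 + 5·55 = 273; e = 272.3 − 273 = -0.7
T=60: Ĉ = -2 + 5·60 = 298; e = 299.1 − 298 = 1.1
T=65: Ĉ = -2 + 5·65 = 323; e = 322.9 − 323 = -0.1
T=70: Ĉ = -2 + 5·70 = 348; e = 347.7 − 348 = -0.3
SSE = 0.49 + 1.21 + 0.01 + 0.09 = 1.8
s = √(1.8/2) = √0.9 ≈ 0.949

s = 0.949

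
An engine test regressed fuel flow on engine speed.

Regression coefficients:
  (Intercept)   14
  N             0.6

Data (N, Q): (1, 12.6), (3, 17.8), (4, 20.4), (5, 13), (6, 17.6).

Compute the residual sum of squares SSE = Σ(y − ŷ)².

N=1: ŷ = 14 + 0.6·1 = 14.6; r = 12.6 − 14.6 = -2
N=3: ŷ = 14 + 0.6·3 = 15.8; r = 17.8 − 15.8 = 2
N=4: ŷ = 14 + 0.6·4 = 16.4; r = 20.4 − 16.4 = 4
N=5: ŷ = 14 + 0.6·5 = 17; r = 13 − 17 = -4
N=6: ŷ = 14 + 0.6·6 = 17.6; r = 17.6 − 17.6 = 0
SSE = 4 + 4 + 16 + 16 + 0 = 40

SSE = 40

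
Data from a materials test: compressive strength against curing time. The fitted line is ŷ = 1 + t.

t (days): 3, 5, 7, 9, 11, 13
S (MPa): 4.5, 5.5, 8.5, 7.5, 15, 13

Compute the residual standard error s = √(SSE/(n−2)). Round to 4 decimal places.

s = 2.0616

t=3: ŷ = 1 + 3 = 4; e = 4.5 − 4 = 0.5
t=5: ŷ = 1 + 5 = 6; e = 5.5 − 6 = -0.5
t=7: ŷ = 1 + 7 = 8; e = 8.5 − 8 = 0.5
t=9: ŷ = 1 + 9 = 10; e = 7.5 − 10 = -2.5
t=11: ŷ = 1 + 11 = 12; e = 15 − 12 = 3
t=13: ŷ = 1 + 13 = 14; e = 13 − 14 = -1
SSE = 0.25 + 0.25 + 0.25 + 6.25 + 9 + 1 = 17
s = √(17/4) = √4.25 ≈ 2.0616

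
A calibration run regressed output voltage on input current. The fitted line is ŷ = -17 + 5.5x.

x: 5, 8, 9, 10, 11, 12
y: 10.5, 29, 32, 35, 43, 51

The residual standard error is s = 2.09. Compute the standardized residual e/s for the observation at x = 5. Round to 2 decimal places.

0.00

ŷ = -17 + 5.5·5 = 10.5
e = 10.5 − 10.5 = 0
e/s = 0 / 2.09 = 0.00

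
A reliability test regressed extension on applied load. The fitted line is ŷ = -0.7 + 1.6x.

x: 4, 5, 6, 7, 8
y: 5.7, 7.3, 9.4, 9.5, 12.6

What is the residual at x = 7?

ŷ = -0.7 + 1.6·7 = 10.5
e = 9.5 − 10.5 = -1

e = -1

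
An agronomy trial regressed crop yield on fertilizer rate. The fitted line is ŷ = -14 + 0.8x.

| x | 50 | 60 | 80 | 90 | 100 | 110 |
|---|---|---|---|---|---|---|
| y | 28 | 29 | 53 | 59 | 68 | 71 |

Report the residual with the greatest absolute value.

x=50: ŷ = -14 + 0.8·50 = 26; r = 28 − 26 = 2
x=60: ŷ = -14 + 0.8·60 = 34; r = 29 − 34 = -5
x=80: ŷ = -14 + 0.8·80 = 50; r = 53 − 50 = 3
x=90: ŷ = -14 + 0.8·90 = 58; r = 59 − 58 = 1
x=100: ŷ = -14 + 0.8·100 = 66; r = 68 − 66 = 2
x=110: ŷ = -14 + 0.8·110 = 74; r = 71 − 74 = -3
Largest |r| is 5 at x = 60, residual -5.

r = -5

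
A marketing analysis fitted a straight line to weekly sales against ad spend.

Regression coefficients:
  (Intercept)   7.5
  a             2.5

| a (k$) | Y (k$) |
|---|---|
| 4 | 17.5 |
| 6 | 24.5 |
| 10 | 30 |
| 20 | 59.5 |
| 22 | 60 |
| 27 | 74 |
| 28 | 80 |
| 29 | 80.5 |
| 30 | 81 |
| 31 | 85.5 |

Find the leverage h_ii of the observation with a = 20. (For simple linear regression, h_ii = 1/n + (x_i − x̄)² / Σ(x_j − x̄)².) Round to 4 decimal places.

ā = (4 + 6 + 10 + 20 + 22 + 27 + 28 + 29 + 30 + 31)/10 = 20.7
Σ(a − ā)² = 278.89 + 216.09 + 114.49 + 0.49 + 1.69 + 39.69 + 53.29 + 68.89 + 86.49 + 106.09 = 966.1
h = 1/10 + (-0.7)²/966.1 = 0.1 + 0.000507194 = 0.1005

h = 0.1005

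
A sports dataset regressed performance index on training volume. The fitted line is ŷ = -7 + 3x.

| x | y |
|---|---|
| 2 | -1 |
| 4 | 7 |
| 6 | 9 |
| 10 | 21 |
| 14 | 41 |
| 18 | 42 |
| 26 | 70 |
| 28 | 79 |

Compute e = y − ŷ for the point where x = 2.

e = 0

ŷ = -7 + 3·2 = -1
e = -1 − (-1) = 0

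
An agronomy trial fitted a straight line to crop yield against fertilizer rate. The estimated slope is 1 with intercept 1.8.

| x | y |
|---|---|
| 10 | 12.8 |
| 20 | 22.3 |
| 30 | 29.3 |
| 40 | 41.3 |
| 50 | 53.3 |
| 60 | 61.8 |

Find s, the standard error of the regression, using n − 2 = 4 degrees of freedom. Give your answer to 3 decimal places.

s = 1.581

x=10: ŷ = 1.8 + 10 = 11.8; e = 12.8 − 11.8 = 1
x=20: ŷ = 1.8 + 20 = 21.8; e = 22.3 − 21.8 = 0.5
x=30: ŷ = 1.8 + 30 = 31.8; e = 29.3 − 31.8 = -2.5
x=40: ŷ = 1.8 + 40 = 41.8; e = 41.3 − 41.8 = -0.5
x=50: ŷ = 1.8 + 50 = 51.8; e = 53.3 − 51.8 = 1.5
x=60: ŷ = 1.8 + 60 = 61.8; e = 61.8 − 61.8 = 0
SSE = 1 + 0.25 + 6.25 + 0.25 + 2.25 + 0 = 10
s = √(10/4) = √2.5 ≈ 1.581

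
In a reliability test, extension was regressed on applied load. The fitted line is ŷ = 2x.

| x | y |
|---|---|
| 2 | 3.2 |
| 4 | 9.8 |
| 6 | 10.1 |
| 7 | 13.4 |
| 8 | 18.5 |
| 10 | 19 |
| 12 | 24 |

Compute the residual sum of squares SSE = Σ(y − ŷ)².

SSE = 15.1

x=2: ŷ = 2·2 = 4; e = 3.2 − 4 = -0.8
x=4: ŷ = 2·4 = 8; e = 9.8 − 8 = 1.8
x=6: ŷ = 2·6 = 12; e = 10.1 − 12 = -1.9
x=7: ŷ = 2·7 = 14; e = 13.4 − 14 = -0.6
x=8: ŷ = 2·8 = 16; e = 18.5 − 16 = 2.5
x=10: ŷ = 2·10 = 20; e = 19 − 20 = -1
x=12: ŷ = 2·12 = 24; e = 24 − 24 = 0
SSE = 0.64 + 3.24 + 3.61 + 0.36 + 6.25 + 1 + 0 = 15.1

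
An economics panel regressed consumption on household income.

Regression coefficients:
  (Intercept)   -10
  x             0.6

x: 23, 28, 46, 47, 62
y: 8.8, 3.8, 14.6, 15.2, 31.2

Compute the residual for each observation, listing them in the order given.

x=23: ŷ = -10 + 0.6·23 = 3.8; e = 8.8 − 3.8 = 5
x=28: ŷ = -10 + 0.6·28 = 6.8; e = 3.8 − 6.8 = -3
x=46: ŷ = -10 + 0.6·46 = 17.6; e = 14.6 − 17.6 = -3
x=47: ŷ = -10 + 0.6·47 = 18.2; e = 15.2 − 18.2 = -3
x=62: ŷ = -10 + 0.6·62 = 27.2; e = 31.2 − 27.2 = 4

5, -3, -3, -3, 4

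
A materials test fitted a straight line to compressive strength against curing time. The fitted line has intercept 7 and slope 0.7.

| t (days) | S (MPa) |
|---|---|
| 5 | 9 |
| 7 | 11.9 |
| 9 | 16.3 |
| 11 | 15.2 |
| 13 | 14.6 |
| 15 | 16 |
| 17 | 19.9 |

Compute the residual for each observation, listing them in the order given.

-1.5, 0, 3, 0.5, -1.5, -1.5, 1

t=5: ŷ = 7 + 0.7·5 = 10.5; e = 9 − 10.5 = -1.5
t=7: ŷ = 7 + 0.7·7 = 11.9; e = 11.9 − 11.9 = 0
t=9: ŷ = 7 + 0.7·9 = 13.3; e = 16.3 − 13.3 = 3
t=11: ŷ = 7 + 0.7·11 = 14.7; e = 15.2 − 14.7 = 0.5
t=13: ŷ = 7 + 0.7·13 = 16.1; e = 14.6 − 16.1 = -1.5
t=15: ŷ = 7 + 0.7·15 = 17.5; e = 16 − 17.5 = -1.5
t=17: ŷ = 7 + 0.7·17 = 18.9; e = 19.9 − 18.9 = 1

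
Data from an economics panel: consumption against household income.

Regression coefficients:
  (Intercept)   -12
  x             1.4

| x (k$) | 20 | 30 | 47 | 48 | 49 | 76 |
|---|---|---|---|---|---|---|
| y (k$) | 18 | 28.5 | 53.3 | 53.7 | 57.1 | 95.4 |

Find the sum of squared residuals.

SSE = 10

x=20: ŷ = -12 + 1.4·20 = 16; e = 18 − 16 = 2
x=30: ŷ = -12 + 1.4·30 = 30; e = 28.5 − 30 = -1.5
x=47: ŷ = -12 + 1.4·47 = 53.8; e = 53.3 − 53.8 = -0.5
x=48: ŷ = -12 + 1.4·48 = 55.2; e = 53.7 − 55.2 = -1.5
x=49: ŷ = -12 + 1.4·49 = 56.6; e = 57.1 − 56.6 = 0.5
x=76: ŷ = -12 + 1.4·76 = 94.4; e = 95.4 − 94.4 = 1
SSE = 4 + 2.25 + 0.25 + 2.25 + 0.25 + 1 = 10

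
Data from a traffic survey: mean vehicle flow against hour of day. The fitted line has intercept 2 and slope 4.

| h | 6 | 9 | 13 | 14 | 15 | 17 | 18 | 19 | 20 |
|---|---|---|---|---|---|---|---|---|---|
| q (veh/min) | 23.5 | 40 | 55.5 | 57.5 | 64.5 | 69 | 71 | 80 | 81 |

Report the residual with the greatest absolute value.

r = -3

h=6: ŷ = 2 + 4·6 = 26; r = 23.5 − 26 = -2.5
h=9: ŷ = 2 + 4·9 = 38; r = 40 − 38 = 2
h=13: ŷ = 2 + 4·13 = 54; r = 55.5 − 54 = 1.5
h=14: ŷ = 2 + 4·14 = 58; r = 57.5 − 58 = -0.5
h=15: ŷ = 2 + 4·15 = 62; r = 64.5 − 62 = 2.5
h=17: ŷ = 2 + 4·17 = 70; r = 69 − 70 = -1
h=18: ŷ = 2 + 4·18 = 74; r = 71 − 74 = -3
h=19: ŷ = 2 + 4·19 = 78; r = 80 − 78 = 2
h=20: ŷ = 2 + 4·20 = 82; r = 81 − 82 = -1
Largest |r| is 3 at h = 18, residual -3.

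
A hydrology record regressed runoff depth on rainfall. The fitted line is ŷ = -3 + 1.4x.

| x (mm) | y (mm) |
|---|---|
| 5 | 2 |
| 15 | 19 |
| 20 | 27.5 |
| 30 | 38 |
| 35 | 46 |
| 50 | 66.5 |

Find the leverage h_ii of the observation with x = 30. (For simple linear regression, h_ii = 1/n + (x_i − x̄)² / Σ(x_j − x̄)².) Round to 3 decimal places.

x̄ = (5 + 15 + 20 + 30 + 35 + 50)/6 = 25.8333
Σ(x − x̄)² = 434.028 + 117.361 + 34.0278 + 17.3611 + 84.0278 + 584.028 = 1270.83
h = 1/6 + (4.16667)²/1270.83 = 0.166667 + 0.0136612 = 0.180

h = 0.180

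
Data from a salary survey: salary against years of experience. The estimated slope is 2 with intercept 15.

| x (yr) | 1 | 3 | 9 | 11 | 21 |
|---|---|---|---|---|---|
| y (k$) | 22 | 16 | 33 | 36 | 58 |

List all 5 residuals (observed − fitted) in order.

5, -5, 0, -1, 1

x=1: ŷ = 15 + 2·1 = 17; r = 22 − 17 = 5
x=3: ŷ = 15 + 2·3 = 21; r = 16 − 21 = -5
x=9: ŷ = 15 + 2·9 = 33; r = 33 − 33 = 0
x=11: ŷ = 15 + 2·11 = 37; r = 36 − 37 = -1
x=21: ŷ = 15 + 2·21 = 57; r = 58 − 57 = 1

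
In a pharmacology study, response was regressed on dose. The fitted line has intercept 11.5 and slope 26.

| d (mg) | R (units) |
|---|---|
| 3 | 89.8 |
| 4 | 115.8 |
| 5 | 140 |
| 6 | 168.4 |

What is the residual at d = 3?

ŷ = 11.5 + 26·3 = 89.5
e = 89.8 − 89.5 = 0.3

e = 0.3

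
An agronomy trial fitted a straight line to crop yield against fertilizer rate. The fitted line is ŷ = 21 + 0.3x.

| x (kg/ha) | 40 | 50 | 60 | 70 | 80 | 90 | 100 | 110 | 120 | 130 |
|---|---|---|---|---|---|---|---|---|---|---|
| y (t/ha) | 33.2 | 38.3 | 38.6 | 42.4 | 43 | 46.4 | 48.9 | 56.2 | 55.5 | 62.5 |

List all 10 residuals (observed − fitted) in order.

x=40: ŷ = 21 + 0.3·40 = 33; r = 33.2 − 33 = 0.2
x=50: ŷ = 21 + 0.3·50 = 36; r = 38.3 − 36 = 2.3
x=60: ŷ = 21 + 0.3·60 = 39; r = 38.6 − 39 = -0.4
x=70: ŷ = 21 + 0.3·70 = 42; r = 42.4 − 42 = 0.4
x=80: ŷ = 21 + 0.3·80 = 45; r = 43 − 45 = -2
x=90: ŷ = 21 + 0.3·90 = 48; r = 46.4 − 48 = -1.6
x=100: ŷ = 21 + 0.3·100 = 51; r = 48.9 − 51 = -2.1
x=110: ŷ = 21 + 0.3·110 = 54; r = 56.2 − 54 = 2.2
x=120: ŷ = 21 + 0.3·120 = 57; r = 55.5 − 57 = -1.5
x=130: ŷ = 21 + 0.3·130 = 60; r = 62.5 − 60 = 2.5

0.2, 2.3, -0.4, 0.4, -2, -1.6, -2.1, 2.2, -1.5, 2.5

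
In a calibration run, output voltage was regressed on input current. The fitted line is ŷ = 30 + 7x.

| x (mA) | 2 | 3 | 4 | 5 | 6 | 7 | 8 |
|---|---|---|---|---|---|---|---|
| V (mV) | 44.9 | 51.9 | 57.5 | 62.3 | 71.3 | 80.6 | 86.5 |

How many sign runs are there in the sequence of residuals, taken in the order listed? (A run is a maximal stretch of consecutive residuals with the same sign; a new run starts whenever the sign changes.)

3 runs

x=2: ŷ = 30 + 7·2 = 44; r = 44.9 − 44 = 0.9
x=3: ŷ = 30 + 7·3 = 51; r = 51.9 − 51 = 0.9
x=4: ŷ = 30 + 7·4 = 58; r = 57.5 − 58 = -0.5
x=5: ŷ = 30 + 7·5 = 65; r = 62.3 − 65 = -2.7
x=6: ŷ = 30 + 7·6 = 72; r = 71.3 − 72 = -0.7
x=7: ŷ = 30 + 7·7 = 79; r = 80.6 − 79 = 1.6
x=8: ŷ = 30 + 7·8 = 86; r = 86.5 − 86 = 0.5
Signs: + + − − − + +
Runs: +×2, −×3, +×2 → 3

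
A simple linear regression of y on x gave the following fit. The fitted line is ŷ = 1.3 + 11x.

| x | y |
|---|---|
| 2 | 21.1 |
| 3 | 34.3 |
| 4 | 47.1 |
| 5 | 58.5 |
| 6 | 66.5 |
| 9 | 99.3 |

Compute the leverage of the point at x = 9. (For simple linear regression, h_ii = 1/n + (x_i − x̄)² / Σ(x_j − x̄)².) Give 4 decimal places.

h = 0.7297

x̄ = (2 + 3 + 4 + 5 + 6 + 9)/6 = 4.83333
Σ(x − x̄)² = 8.02778 + 3.36111 + 0.694444 + 0.0277778 + 1.36111 + 17.3611 = 30.8333
h = 1/6 + (4.16667)²/30.8333 = 0.166667 + 0.563063 = 0.7297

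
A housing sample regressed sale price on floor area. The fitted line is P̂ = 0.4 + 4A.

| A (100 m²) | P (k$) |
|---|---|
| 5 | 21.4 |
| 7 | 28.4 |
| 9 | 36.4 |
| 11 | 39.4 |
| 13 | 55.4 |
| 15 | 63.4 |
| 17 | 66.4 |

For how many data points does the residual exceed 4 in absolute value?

1

A=5: P̂ = 0.4 + 4·5 = 20.4; e = 21.4 − 20.4 = 1
A=7: P̂ = 0.4 + 4·7 = 28.4; e = 28.4 − 28.4 = 0
A=9: P̂ = 0.4 + 4·9 = 36.4; e = 36.4 − 36.4 = 0
A=11: P̂ = 0.4 + 4·11 = 44.4; e = 39.4 − 44.4 = -5
A=13: P̂ = 0.4 + 4·13 = 52.4; e = 55.4 − 52.4 = 3
A=15: P̂ = 0.4 + 4·15 = 60.4; e = 63.4 − 60.4 = 3
A=17: P̂ = 0.4 + 4·17 = 68.4; e = 66.4 − 68.4 = -2
|e| > 4: A=11 (|e|=5) → 1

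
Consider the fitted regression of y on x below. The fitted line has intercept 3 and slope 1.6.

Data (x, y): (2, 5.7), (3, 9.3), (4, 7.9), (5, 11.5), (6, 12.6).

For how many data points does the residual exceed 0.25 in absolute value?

4

x=2: ŷ = 3 + 1.6·2 = 6.2; e = 5.7 − 6.2 = -0.5
x=3: ŷ = 3 + 1.6·3 = 7.8; e = 9.3 − 7.8 = 1.5
x=4: ŷ = 3 + 1.6·4 = 9.4; e = 7.9 − 9.4 = -1.5
x=5: ŷ = 3 + 1.6·5 = 11; e = 11.5 − 11 = 0.5
x=6: ŷ = 3 + 1.6·6 = 12.6; e = 12.6 − 12.6 = 0
|e| > 0.25: x=2 (|e|=0.5), x=3 (|e|=1.5), x=4 (|e|=1.5), x=5 (|e|=0.5) → 4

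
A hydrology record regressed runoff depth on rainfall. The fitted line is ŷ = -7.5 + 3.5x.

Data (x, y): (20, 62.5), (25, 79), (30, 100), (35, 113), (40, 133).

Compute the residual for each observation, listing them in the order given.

0, -1, 2.5, -2, 0.5

x=20: ŷ = -7.5 + 3.5·20 = 62.5; r = 62.5 − 62.5 = 0
x=25: ŷ = -7.5 + 3.5·25 = 80; r = 79 − 80 = -1
x=30: ŷ = -7.5 + 3.5·30 = 97.5; r = 100 − 97.5 = 2.5
x=35: ŷ = -7.5 + 3.5·35 = 115; r = 113 − 115 = -2
x=40: ŷ = -7.5 + 3.5·40 = 132.5; r = 133 − 132.5 = 0.5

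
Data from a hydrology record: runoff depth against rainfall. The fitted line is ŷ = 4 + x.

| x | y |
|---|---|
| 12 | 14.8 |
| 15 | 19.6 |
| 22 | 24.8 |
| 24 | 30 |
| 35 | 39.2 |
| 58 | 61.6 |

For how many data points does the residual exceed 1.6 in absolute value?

x=12: ŷ = 4 + 12 = 16; r = 14.8 − 16 = -1.2
x=15: ŷ = 4 + 15 = 19; r = 19.6 − 19 = 0.6
x=22: ŷ = 4 + 22 = 26; r = 24.8 − 26 = -1.2
x=24: ŷ = 4 + 24 = 28; r = 30 − 28 = 2
x=35: ŷ = 4 + 35 = 39; r = 39.2 − 39 = 0.2
x=58: ŷ = 4 + 58 = 62; r = 61.6 − 62 = -0.4
|r| > 1.6: x=24 (|r|=2) → 1

1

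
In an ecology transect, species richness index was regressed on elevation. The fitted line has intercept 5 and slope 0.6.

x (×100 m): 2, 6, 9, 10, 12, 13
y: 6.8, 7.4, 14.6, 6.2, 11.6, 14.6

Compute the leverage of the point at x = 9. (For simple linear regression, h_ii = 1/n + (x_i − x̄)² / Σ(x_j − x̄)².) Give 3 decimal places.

h = 0.168

x̄ = (2 + 6 + 9 + 10 + 12 + 13)/6 = 8.66667
Σ(x − x̄)² = 44.4444 + 7.11111 + 0.111111 + 1.77778 + 11.1111 + 18.7778 = 83.3333
h = 1/6 + (0.333333)²/83.3333 = 0.166667 + 0.00133333 = 0.168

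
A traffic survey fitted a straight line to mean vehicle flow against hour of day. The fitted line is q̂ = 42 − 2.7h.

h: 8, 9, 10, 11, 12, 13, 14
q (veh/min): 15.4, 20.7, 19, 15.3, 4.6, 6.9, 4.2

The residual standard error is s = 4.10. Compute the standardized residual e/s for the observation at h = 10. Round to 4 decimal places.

0.9756

q̂ = 42 − 2.7·10 = 15
e = 19 − 15 = 4
e/s = 4 / 4.10 = 0.9756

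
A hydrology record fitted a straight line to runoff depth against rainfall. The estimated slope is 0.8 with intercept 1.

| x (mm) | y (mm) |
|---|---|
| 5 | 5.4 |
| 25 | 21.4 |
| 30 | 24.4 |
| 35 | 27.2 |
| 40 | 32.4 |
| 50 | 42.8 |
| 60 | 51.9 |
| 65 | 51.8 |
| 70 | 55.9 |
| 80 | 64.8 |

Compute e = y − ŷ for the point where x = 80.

e = -0.2

ŷ = 1 + 0.8·80 = 65
e = 64.8 − 65 = -0.2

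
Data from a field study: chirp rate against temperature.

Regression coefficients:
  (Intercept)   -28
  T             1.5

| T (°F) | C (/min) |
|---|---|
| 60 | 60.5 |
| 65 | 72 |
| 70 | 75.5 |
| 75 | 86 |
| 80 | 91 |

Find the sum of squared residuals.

T=60: ŷ = -28 + 1.5·60 = 62; r = 60.5 − 62 = -1.5
T=65: ŷ = -28 + 1.5·65 = 69.5; r = 72 − 69.5 = 2.5
T=70: ŷ = -28 + 1.5·70 = 77; r = 75.5 − 77 = -1.5
T=75: ŷ = -28 + 1.5·75 = 84.5; r = 86 − 84.5 = 1.5
T=80: ŷ = -28 + 1.5·80 = 92; r = 91 − 92 = -1
SSE = 2.25 + 6.25 + 2.25 + 2.25 + 1 = 14

SSE = 14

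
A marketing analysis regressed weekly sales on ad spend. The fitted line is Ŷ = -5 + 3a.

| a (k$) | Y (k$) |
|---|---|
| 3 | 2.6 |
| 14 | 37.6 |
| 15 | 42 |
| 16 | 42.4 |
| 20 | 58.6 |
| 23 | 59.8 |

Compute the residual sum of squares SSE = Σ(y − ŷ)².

a=3: Ŷ = -5 + 3·3 = 4; e = 2.6 − 4 = -1.4
a=14: Ŷ = -5 + 3·14 = 37; e = 37.6 − 37 = 0.6
a=15: Ŷ = -5 + 3·15 = 40; e = 42 − 40 = 2
a=16: Ŷ = -5 + 3·16 = 43; e = 42.4 − 43 = -0.6
a=20: Ŷ = -5 + 3·20 = 55; e = 58.6 − 55 = 3.6
a=23: Ŷ = -5 + 3·23 = 64; e = 59.8 − 64 = -4.2
SSE = 1.96 + 0.36 + 4 + 0.36 + 12.96 + 17.64 = 37.28

SSE = 37.28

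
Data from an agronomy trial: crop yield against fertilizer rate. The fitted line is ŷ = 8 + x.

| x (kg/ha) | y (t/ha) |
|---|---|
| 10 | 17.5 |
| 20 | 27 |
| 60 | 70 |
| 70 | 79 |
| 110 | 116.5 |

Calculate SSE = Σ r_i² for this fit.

x=10: ŷ = 8 + 10 = 18; r = 17.5 − 18 = -0.5
x=20: ŷ = 8 + 20 = 28; r = 27 − 28 = -1
x=60: ŷ = 8 + 60 = 68; r = 70 − 68 = 2
x=70: ŷ = 8 + 70 = 78; r = 79 − 78 = 1
x=110: ŷ = 8 + 110 = 118; r = 116.5 − 118 = -1.5
SSE = 0.25 + 1 + 4 + 1 + 2.25 = 8.5

SSE = 8.5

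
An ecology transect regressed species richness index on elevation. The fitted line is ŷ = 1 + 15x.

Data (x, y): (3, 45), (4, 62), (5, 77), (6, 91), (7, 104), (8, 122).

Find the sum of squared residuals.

x=3: ŷ = 1 + 15·3 = 46; e = 45 − 46 = -1
x=4: ŷ = 1 + 15·4 = 61; e = 62 − 61 = 1
x=5: ŷ = 1 + 15·5 = 76; e = 77 − 76 = 1
x=6: ŷ = 1 + 15·6 = 91; e = 91 − 91 = 0
x=7: ŷ = 1 + 15·7 = 106; e = 104 − 106 = -2
x=8: ŷ = 1 + 15·8 = 121; e = 122 − 121 = 1
SSE = 1 + 1 + 1 + 0 + 4 + 1 = 8

SSE = 8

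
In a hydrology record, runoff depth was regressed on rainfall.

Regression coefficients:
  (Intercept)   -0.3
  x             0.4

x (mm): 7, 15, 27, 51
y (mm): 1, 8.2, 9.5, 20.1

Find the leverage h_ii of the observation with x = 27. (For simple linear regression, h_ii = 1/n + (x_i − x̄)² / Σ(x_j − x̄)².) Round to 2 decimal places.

x̄ = (7 + 15 + 27 + 51)/4 = 25
Σ(x − x̄)² = 324 + 100 + 4 + 676 = 1104
h = 1/4 + (2)²/1104 = 0.25 + 0.00362319 = 0.25

h = 0.25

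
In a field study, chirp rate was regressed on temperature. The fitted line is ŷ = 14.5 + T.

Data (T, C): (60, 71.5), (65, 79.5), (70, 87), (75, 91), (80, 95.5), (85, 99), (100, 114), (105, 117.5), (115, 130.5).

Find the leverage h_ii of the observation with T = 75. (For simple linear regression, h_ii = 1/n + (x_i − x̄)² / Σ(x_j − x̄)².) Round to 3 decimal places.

h = 0.138

T̄ = (60 + 65 + 70 + 75 + 80 + 85 + 100 + 105 + 115)/9 = 83.8889
Σ(T − T̄)² = 570.679 + 356.79 + 192.901 + 79.0123 + 15.1235 + 1.23457 + 259.568 + 445.679 + 967.901 = 2888.89
h = 1/9 + (-8.88889)²/2888.89 = 0.111111 + 0.0273504 = 0.138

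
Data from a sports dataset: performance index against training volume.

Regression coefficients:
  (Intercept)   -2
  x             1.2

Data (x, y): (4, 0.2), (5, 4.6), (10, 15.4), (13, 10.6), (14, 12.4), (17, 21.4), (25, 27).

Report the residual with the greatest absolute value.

x=4: ŷ = -2 + 1.2·4 = 2.8; r = 0.2 − 2.8 = -2.6
x=5: ŷ = -2 + 1.2·5 = 4; r = 4.6 − 4 = 0.6
x=10: ŷ = -2 + 1.2·10 = 10; r = 15.4 − 10 = 5.4
x=13: ŷ = -2 + 1.2·13 = 13.6; r = 10.6 − 13.6 = -3
x=14: ŷ = -2 + 1.2·14 = 14.8; r = 12.4 − 14.8 = -2.4
x=17: ŷ = -2 + 1.2·17 = 18.4; r = 21.4 − 18.4 = 3
x=25: ŷ = -2 + 1.2·25 = 28; r = 27 − 28 = -1
Largest |r| is 5.4 at x = 10, residual 5.4.

r = 5.4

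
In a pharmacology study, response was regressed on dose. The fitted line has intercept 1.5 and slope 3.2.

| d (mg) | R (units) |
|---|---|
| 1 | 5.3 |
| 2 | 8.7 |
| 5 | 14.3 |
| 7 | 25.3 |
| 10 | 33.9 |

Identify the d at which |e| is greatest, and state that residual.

d=1: R̂ = 1.5 + 3.2·1 = 4.7; e = 5.3 − 4.7 = 0.6
d=2: R̂ = 1.5 + 3.2·2 = 7.9; e = 8.7 − 7.9 = 0.8
d=5: R̂ = 1.5 + 3.2·5 = 17.5; e = 14.3 − 17.5 = -3.2
d=7: R̂ = 1.5 + 3.2·7 = 23.9; e = 25.3 − 23.9 = 1.4
d=10: R̂ = 1.5 + 3.2·10 = 33.5; e = 33.9 − 33.5 = 0.4
Largest |e| is 3.2 at d = 5, residual -3.2.

d = 5, e = -3.2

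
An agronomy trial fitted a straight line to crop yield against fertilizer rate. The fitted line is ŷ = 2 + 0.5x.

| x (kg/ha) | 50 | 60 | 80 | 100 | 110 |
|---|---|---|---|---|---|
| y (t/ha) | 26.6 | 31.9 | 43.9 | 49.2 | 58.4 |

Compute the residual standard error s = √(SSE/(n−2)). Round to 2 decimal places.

s = 2.13

x=50: ŷ = 2 + 0.5·50 = 27; r = 26.6 − 27 = -0.4
x=60: ŷ = 2 + 0.5·60 = 32; r = 31.9 − 32 = -0.1
x=80: ŷ = 2 + 0.5·80 = 42; r = 43.9 − 42 = 1.9
x=100: ŷ = 2 + 0.5·100 = 52; r = 49.2 − 52 = -2.8
x=110: ŷ = 2 + 0.5·110 = 57; r = 58.4 − 57 = 1.4
SSE = 0.16 + 0.01 + 3.61 + 7.84 + 1.96 = 13.58
s = √(13.58/3) = √4.52667 ≈ 2.13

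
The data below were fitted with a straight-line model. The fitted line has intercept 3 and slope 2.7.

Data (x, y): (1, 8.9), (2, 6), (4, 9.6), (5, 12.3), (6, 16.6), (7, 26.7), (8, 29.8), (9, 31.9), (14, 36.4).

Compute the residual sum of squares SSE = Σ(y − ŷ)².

x=1: ŷ = 3 + 2.7·1 = 5.7; e = 8.9 − 5.7 = 3.2
x=2: ŷ = 3 + 2.7·2 = 8.4; e = 6 − 8.4 = -2.4
x=4: ŷ = 3 + 2.7·4 = 13.8; e = 9.6 − 13.8 = -4.2
x=5: ŷ = 3 + 2.7·5 = 16.5; e = 12.3 − 16.5 = -4.2
x=6: ŷ = 3 + 2.7·6 = 19.2; e = 16.6 − 19.2 = -2.6
x=7: ŷ = 3 + 2.7·7 = 21.9; e = 26.7 − 21.9 = 4.8
x=8: ŷ = 3 + 2.7·8 = 24.6; e = 29.8 − 24.6 = 5.2
x=9: ŷ = 3 + 2.7·9 = 27.3; e = 31.9 − 27.3 = 4.6
x=14: ŷ = 3 + 2.7·14 = 40.8; e = 36.4 − 40.8 = -4.4
SSE = 10.24 + 5.76 + 17.64 + 17.64 + 6.76 + 23.04 + 27.04 + 21.16 + 19.36 = 148.64

SSE = 148.64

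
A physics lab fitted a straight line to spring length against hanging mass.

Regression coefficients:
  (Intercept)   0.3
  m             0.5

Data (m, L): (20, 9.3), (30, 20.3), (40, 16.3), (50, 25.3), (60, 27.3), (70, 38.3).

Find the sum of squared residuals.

SSE = 60

m=20: L̂ = 0.3 + 0.5·20 = 10.3; r = 9.3 − 10.3 = -1
m=30: L̂ = 0.3 + 0.5·30 = 15.3; r = 20.3 − 15.3 = 5
m=40: L̂ = 0.3 + 0.5·40 = 20.3; r = 16.3 − 20.3 = -4
m=50: L̂ = 0.3 + 0.5·50 = 25.3; r = 25.3 − 25.3 = 0
m=60: L̂ = 0.3 + 0.5·60 = 30.3; r = 27.3 − 30.3 = -3
m=70: L̂ = 0.3 + 0.5·70 = 35.3; r = 38.3 − 35.3 = 3
SSE = 1 + 25 + 16 + 0 + 9 + 9 = 60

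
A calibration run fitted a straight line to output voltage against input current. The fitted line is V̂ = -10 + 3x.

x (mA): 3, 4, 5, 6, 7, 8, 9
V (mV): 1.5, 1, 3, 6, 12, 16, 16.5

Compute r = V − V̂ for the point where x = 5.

V̂ = -10 + 3·5 = 5
r = 3 − 5 = -2

r = -2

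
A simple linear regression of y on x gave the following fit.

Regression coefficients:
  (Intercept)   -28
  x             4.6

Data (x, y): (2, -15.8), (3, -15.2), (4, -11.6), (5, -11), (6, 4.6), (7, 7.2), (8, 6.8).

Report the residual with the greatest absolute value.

r = -6

x=2: ŷ = -28 + 4.6·2 = -18.8; r = -15.8 − (-18.8) = 3
x=3: ŷ = -28 + 4.6·3 = -14.2; r = -15.2 − (-14.2) = -1
x=4: ŷ = -28 + 4.6·4 = -9.6; r = -11.6 − (-9.6) = -2
x=5: ŷ = -28 + 4.6·5 = -5; r = -11 − (-5) = -6
x=6: ŷ = -28 + 4.6·6 = -0.4; r = 4.6 − (-0.4) = 5
x=7: ŷ = -28 + 4.6·7 = 4.2; r = 7.2 − 4.2 = 3
x=8: ŷ = -28 + 4.6·8 = 8.8; r = 6.8 − 8.8 = -2
Largest |r| is 6 at x = 5, residual -6.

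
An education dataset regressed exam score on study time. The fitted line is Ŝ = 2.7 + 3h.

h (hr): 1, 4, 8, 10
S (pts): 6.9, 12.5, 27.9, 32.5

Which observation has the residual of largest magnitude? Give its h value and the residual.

h = 4, e = -2.2

h=1: Ŝ = 2.7 + 3·1 = 5.7; e = 6.9 − 5.7 = 1.2
h=4: Ŝ = 2.7 + 3·4 = 14.7; e = 12.5 − 14.7 = -2.2
h=8: Ŝ = 2.7 + 3·8 = 26.7; e = 27.9 − 26.7 = 1.2
h=10: Ŝ = 2.7 + 3·10 = 32.7; e = 32.5 − 32.7 = -0.2
Largest |e| is 2.2 at h = 4, residual -2.2.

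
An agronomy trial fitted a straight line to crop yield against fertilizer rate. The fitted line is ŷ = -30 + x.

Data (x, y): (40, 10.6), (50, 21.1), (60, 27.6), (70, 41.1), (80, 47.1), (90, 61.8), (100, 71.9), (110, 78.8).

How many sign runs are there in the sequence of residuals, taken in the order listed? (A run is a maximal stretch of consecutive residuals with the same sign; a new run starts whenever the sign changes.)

6 runs

x=40: ŷ = -30 + 40 = 10; r = 10.6 − 10 = 0.6
x=50: ŷ = -30 + 50 = 20; r = 21.1 − 20 = 1.1
x=60: ŷ = -30 + 60 = 30; r = 27.6 − 30 = -2.4
x=70: ŷ = -30 + 70 = 40; r = 41.1 − 40 = 1.1
x=80: ŷ = -30 + 80 = 50; r = 47.1 − 50 = -2.9
x=90: ŷ = -30 + 90 = 60; r = 61.8 − 60 = 1.8
x=100: ŷ = -30 + 100 = 70; r = 71.9 − 70 = 1.9
x=110: ŷ = -30 + 110 = 80; r = 78.8 − 80 = -1.2
Signs: + + − + − + + −
Runs: +×2, −×1, +×1, −×1, +×2, −×1 → 6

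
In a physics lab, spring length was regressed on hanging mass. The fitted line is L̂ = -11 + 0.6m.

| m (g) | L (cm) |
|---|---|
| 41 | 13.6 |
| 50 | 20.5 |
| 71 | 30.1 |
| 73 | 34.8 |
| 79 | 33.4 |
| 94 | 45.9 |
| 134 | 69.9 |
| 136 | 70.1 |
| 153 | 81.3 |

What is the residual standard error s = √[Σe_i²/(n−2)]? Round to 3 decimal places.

s = 1.626

m=41: L̂ = -11 + 0.6·41 = 13.6; e = 13.6 − 13.6 = 0
m=50: L̂ = -11 + 0.6·50 = 19; e = 20.5 − 19 = 1.5
m=71: L̂ = -11 + 0.6·71 = 31.6; e = 30.1 − 31.6 = -1.5
m=73: L̂ = -11 + 0.6·73 = 32.8; e = 34.8 − 32.8 = 2
m=79: L̂ = -11 + 0.6·79 = 36.4; e = 33.4 − 36.4 = -3
m=94: L̂ = -11 + 0.6·94 = 45.4; e = 45.9 − 45.4 = 0.5
m=134: L̂ = -11 + 0.6·134 = 69.4; e = 69.9 − 69.4 = 0.5
m=136: L̂ = -11 + 0.6·136 = 70.6; e = 70.1 − 70.6 = -0.5
m=153: L̂ = -11 + 0.6·153 = 80.8; e = 81.3 − 80.8 = 0.5
SSE = 0 + 2.25 + 2.25 + 4 + 9 + 0.25 + 0.25 + 0.25 + 0.25 = 18.5
s = √(18.5/7) = √2.64286 ≈ 1.626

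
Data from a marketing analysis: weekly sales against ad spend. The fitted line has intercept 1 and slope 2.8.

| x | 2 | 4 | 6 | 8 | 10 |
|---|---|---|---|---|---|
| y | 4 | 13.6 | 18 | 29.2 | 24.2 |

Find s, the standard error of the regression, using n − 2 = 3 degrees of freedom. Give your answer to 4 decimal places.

x=2: ŷ = 1 + 2.8·2 = 6.6; e = 4 − 6.6 = -2.6
x=4: ŷ = 1 + 2.8·4 = 12.2; e = 13.6 − 12.2 = 1.4
x=6: ŷ = 1 + 2.8·6 = 17.8; e = 18 − 17.8 = 0.2
x=8: ŷ = 1 + 2.8·8 = 23.4; e = 29.2 − 23.4 = 5.8
x=10: ŷ = 1 + 2.8·10 = 29; e = 24.2 − 29 = -4.8
SSE = 6.76 + 1.96 + 0.04 + 33.64 + 23.04 = 65.44
s = √(65.44/3) = √21.8133 ≈ 4.6705

s = 4.6705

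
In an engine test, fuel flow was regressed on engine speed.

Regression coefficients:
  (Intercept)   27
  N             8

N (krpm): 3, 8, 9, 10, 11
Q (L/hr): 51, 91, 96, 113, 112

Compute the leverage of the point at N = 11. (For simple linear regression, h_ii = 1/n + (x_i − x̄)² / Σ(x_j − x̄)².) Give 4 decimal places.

h = 0.4021

N̄ = (3 + 8 + 9 + 10 + 11)/5 = 8.2
Σ(N − N̄)² = 27.04 + 0.04 + 0.64 + 3.24 + 7.84 = 38.8
h = 1/5 + (2.8)²/38.8 = 0.2 + 0.202062 = 0.4021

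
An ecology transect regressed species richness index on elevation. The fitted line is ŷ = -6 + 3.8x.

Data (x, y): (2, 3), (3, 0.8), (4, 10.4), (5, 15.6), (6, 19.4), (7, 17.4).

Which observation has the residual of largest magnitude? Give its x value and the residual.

x = 3, e = -4.6

x=2: ŷ = -6 + 3.8·2 = 1.6; e = 3 − 1.6 = 1.4
x=3: ŷ = -6 + 3.8·3 = 5.4; e = 0.8 − 5.4 = -4.6
x=4: ŷ = -6 + 3.8·4 = 9.2; e = 10.4 − 9.2 = 1.2
x=5: ŷ = -6 + 3.8·5 = 13; e = 15.6 − 13 = 2.6
x=6: ŷ = -6 + 3.8·6 = 16.8; e = 19.4 − 16.8 = 2.6
x=7: ŷ = -6 + 3.8·7 = 20.6; e = 17.4 − 20.6 = -3.2
Largest |e| is 4.6 at x = 3, residual -4.6.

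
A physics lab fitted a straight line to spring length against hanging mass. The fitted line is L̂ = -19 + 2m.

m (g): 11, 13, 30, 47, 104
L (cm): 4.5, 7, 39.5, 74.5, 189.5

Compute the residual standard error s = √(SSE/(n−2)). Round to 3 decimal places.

s = 1.291

m=11: L̂ = -19 + 2·11 = 3; r = 4.5 − 3 = 1.5
m=13: L̂ = -19 + 2·13 = 7; r = 7 − 7 = 0
m=30: L̂ = -19 + 2·30 = 41; r = 39.5 − 41 = -1.5
m=47: L̂ = -19 + 2·47 = 75; r = 74.5 − 75 = -0.5
m=104: L̂ = -19 + 2·104 = 189; r = 189.5 − 189 = 0.5
SSE = 2.25 + 0 + 2.25 + 0.25 + 0.25 = 5
s = √(5/3) = √1.66667 ≈ 1.291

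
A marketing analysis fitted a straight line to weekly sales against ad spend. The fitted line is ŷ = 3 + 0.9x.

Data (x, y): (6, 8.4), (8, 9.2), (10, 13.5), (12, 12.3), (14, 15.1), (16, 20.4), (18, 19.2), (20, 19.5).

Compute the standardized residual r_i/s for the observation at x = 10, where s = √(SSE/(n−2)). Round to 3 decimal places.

x=6: ŷ = 3 + 0.9·6 = 8.4; r = 8.4 − 8.4 = 0
x=8: ŷ = 3 + 0.9·8 = 10.2; r = 9.2 − 10.2 = -1
x=10: ŷ = 3 + 0.9·10 = 12; r = 13.5 − 12 = 1.5
x=12: ŷ = 3 + 0.9·12 = 13.8; r = 12.3 − 13.8 = -1.5
x=14: ŷ = 3 + 0.9·14 = 15.6; r = 15.1 − 15.6 = -0.5
x=16: ŷ = 3 + 0.9·16 = 17.4; r = 20.4 − 17.4 = 3
x=18: ŷ = 3 + 0.9·18 = 19.2; r = 19.2 − 19.2 = 0
x=20: ŷ = 3 + 0.9·20 = 21; r = 19.5 − 21 = -1.5
SSE = 0 + 1 + 2.25 + 2.25 + 0.25 + 9 + 0 + 2.25 = 17
s = √(17/6) = 1.68325
r/s = 1.5 / 1.68325 = 0.891

0.891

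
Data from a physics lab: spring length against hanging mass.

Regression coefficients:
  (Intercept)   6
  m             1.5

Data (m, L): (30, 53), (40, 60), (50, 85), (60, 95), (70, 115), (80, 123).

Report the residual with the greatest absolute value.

m=30: ŷ = 6 + 1.5·30 = 51; e = 53 − 51 = 2
m=40: ŷ = 6 + 1.5·40 = 66; e = 60 − 66 = -6
m=50: ŷ = 6 + 1.5·50 = 81; e = 85 − 81 = 4
m=60: ŷ = 6 + 1.5·60 = 96; e = 95 − 96 = -1
m=70: ŷ = 6 + 1.5·70 = 111; e = 115 − 111 = 4
m=80: ŷ = 6 + 1.5·80 = 126; e = 123 − 126 = -3
Largest |e| is 6 at m = 40, residual -6.

e = -6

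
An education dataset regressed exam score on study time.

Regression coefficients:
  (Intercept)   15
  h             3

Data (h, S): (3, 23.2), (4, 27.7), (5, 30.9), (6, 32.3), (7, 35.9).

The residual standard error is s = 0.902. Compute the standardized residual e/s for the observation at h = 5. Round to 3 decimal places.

0.998

ŷ = 15 + 3·5 = 30
e = 30.9 − 30 = 0.9
e/s = 0.9 / 0.902 = 0.998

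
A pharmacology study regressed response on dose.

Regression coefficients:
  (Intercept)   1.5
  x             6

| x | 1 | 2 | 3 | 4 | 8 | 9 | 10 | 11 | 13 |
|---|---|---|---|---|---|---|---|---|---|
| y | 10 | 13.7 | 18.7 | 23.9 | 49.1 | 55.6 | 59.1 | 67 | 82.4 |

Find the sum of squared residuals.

x=1: ŷ = 1.5 + 6·1 = 7.5; r = 10 − 7.5 = 2.5
x=2: ŷ = 1.5 + 6·2 = 13.5; r = 13.7 − 13.5 = 0.2
x=3: ŷ = 1.5 + 6·3 = 19.5; r = 18.7 − 19.5 = -0.8
x=4: ŷ = 1.5 + 6·4 = 25.5; r = 23.9 − 25.5 = -1.6
x=8: ŷ = 1.5 + 6·8 = 49.5; r = 49.1 − 49.5 = -0.4
x=9: ŷ = 1.5 + 6·9 = 55.5; r = 55.6 − 55.5 = 0.1
x=10: ŷ = 1.5 + 6·10 = 61.5; r = 59.1 − 61.5 = -2.4
x=11: ŷ = 1.5 + 6·11 = 67.5; r = 67 − 67.5 = -0.5
x=13: ŷ = 1.5 + 6·13 = 79.5; r = 82.4 − 79.5 = 2.9
SSE = 6.25 + 0.04 + 0.64 + 2.56 + 0.16 + 0.01 + 5.76 + 0.25 + 8.41 = 24.08

SSE = 24.08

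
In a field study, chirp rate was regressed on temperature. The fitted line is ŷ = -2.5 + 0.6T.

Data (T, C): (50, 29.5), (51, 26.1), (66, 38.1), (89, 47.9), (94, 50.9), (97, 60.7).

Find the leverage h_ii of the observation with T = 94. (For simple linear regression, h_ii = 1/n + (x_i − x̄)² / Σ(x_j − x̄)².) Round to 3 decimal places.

h = 0.330

T̄ = (50 + 51 + 66 + 89 + 94 + 97)/6 = 74.5
Σ(T − T̄)² = 600.25 + 552.25 + 72.25 + 210.25 + 380.25 + 506.25 = 2321.5
h = 1/6 + (19.5)²/2321.5 = 0.166667 + 0.163795 = 0.330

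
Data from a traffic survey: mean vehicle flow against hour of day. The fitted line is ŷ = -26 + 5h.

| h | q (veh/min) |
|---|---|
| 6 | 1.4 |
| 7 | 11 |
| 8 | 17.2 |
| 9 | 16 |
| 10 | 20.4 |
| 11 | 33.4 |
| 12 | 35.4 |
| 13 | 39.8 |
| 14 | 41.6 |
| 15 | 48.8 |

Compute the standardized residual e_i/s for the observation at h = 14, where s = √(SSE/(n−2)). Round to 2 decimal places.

h=6: ŷ = -26 + 5·6 = 4; e = 1.4 − 4 = -2.6
h=7: ŷ = -26 + 5·7 = 9; e = 11 − 9 = 2
h=8: ŷ = -26 + 5·8 = 14; e = 17.2 − 14 = 3.2
h=9: ŷ = -26 + 5·9 = 19; e = 16 − 19 = -3
h=10: ŷ = -26 + 5·10 = 24; e = 20.4 − 24 = -3.6
h=11: ŷ = -26 + 5·11 = 29; e = 33.4 − 29 = 4.4
h=12: ŷ = -26 + 5·12 = 34; e = 35.4 − 34 = 1.4
h=13: ŷ = -26 + 5·13 = 39; e = 39.8 − 39 = 0.8
h=14: ŷ = -26 + 5·14 = 44; e = 41.6 − 44 = -2.4
h=15: ŷ = -26 + 5·15 = 49; e = 48.8 − 49 = -0.2
SSE = 6.76 + 4 + 10.24 + 9 + 12.96 + 19.36 + 1.96 + 0.64 + 5.76 + 0.04 = 70.72
s = √(70.72/8) = 2.97321
e/s = -2.4 / 2.97321 = -0.81

-0.81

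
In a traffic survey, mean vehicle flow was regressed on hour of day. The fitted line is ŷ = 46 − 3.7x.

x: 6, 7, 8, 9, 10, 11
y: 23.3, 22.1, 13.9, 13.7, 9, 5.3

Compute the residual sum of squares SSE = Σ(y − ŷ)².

SSE = 11.5

x=6: ŷ = 46 − 3.7·6 = 23.8; e = 23.3 − 23.8 = -0.5
x=7: ŷ = 46 − 3.7·7 = 20.1; e = 22.1 − 20.1 = 2
x=8: ŷ = 46 − 3.7·8 = 16.4; e = 13.9 − 16.4 = -2.5
x=9: ŷ = 46 − 3.7·9 = 12.7; e = 13.7 − 12.7 = 1
x=10: ŷ = 46 − 3.7·10 = 9; e = 9 − 9 = 0
x=11: ŷ = 46 − 3.7·11 = 5.3; e = 5.3 − 5.3 = 0
SSE = 0.25 + 4 + 6.25 + 1 + 0 + 0 = 11.5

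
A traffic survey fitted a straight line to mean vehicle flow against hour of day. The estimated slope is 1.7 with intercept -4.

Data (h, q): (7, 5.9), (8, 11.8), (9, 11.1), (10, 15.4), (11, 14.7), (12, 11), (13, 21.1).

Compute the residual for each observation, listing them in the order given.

h=7: ŷ = -4 + 1.7·7 = 7.9; e = 5.9 − 7.9 = -2
h=8: ŷ = -4 + 1.7·8 = 9.6; e = 11.8 − 9.6 = 2.2
h=9: ŷ = -4 + 1.7·9 = 11.3; e = 11.1 − 11.3 = -0.2
h=10: ŷ = -4 + 1.7·10 = 13; e = 15.4 − 13 = 2.4
h=11: ŷ = -4 + 1.7·11 = 14.7; e = 14.7 − 14.7 = 0
h=12: ŷ = -4 + 1.7·12 = 16.4; e = 11 − 16.4 = -5.4
h=13: ŷ = -4 + 1.7·13 = 18.1; e = 21.1 − 18.1 = 3

-2, 2.2, -0.2, 2.4, 0, -5.4, 3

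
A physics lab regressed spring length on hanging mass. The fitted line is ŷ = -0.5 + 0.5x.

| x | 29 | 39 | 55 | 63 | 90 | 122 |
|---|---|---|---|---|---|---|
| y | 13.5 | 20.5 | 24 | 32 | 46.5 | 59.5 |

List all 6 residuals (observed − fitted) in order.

-0.5, 1.5, -3, 1, 2, -1

x=29: ŷ = -0.5 + 0.5·29 = 14; r = 13.5 − 14 = -0.5
x=39: ŷ = -0.5 + 0.5·39 = 19; r = 20.5 − 19 = 1.5
x=55: ŷ = -0.5 + 0.5·55 = 27; r = 24 − 27 = -3
x=63: ŷ = -0.5 + 0.5·63 = 31; r = 32 − 31 = 1
x=90: ŷ = -0.5 + 0.5·90 = 44.5; r = 46.5 − 44.5 = 2
x=122: ŷ = -0.5 + 0.5·122 = 60.5; r = 59.5 − 60.5 = -1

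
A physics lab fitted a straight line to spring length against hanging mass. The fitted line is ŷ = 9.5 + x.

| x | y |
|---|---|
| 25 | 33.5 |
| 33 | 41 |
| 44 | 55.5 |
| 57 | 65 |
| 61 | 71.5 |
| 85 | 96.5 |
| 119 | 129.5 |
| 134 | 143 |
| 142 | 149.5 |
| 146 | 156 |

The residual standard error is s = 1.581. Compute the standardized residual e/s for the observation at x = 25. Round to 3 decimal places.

-0.633

ŷ = 9.5 + 25 = 34.5
e = 33.5 − 34.5 = -1
e/s = -1 / 1.581 = -0.633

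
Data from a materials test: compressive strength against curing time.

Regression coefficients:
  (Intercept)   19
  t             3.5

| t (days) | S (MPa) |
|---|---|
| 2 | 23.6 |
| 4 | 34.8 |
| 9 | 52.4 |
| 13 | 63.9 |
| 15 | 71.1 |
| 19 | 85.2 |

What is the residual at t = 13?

ŷ = 19 + 3.5·13 = 64.5
r = 63.9 − 64.5 = -0.6

r = -0.6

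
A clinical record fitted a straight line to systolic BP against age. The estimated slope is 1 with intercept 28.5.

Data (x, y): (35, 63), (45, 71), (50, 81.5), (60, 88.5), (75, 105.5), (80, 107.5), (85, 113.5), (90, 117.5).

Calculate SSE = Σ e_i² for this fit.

SSE = 21.5

x=35: ŷ = 28.5 + 35 = 63.5; e = 63 − 63.5 = -0.5
x=45: ŷ = 28.5 + 45 = 73.5; e = 71 − 73.5 = -2.5
x=50: ŷ = 28.5 + 50 = 78.5; e = 81.5 − 78.5 = 3
x=60: ŷ = 28.5 + 60 = 88.5; e = 88.5 − 88.5 = 0
x=75: ŷ = 28.5 + 75 = 103.5; e = 105.5 − 103.5 = 2
x=80: ŷ = 28.5 + 80 = 108.5; e = 107.5 − 108.5 = -1
x=85: ŷ = 28.5 + 85 = 113.5; e = 113.5 − 113.5 = 0
x=90: ŷ = 28.5 + 90 = 118.5; e = 117.5 − 118.5 = -1
SSE = 0.25 + 6.25 + 9 + 0 + 4 + 1 + 0 + 1 = 21.5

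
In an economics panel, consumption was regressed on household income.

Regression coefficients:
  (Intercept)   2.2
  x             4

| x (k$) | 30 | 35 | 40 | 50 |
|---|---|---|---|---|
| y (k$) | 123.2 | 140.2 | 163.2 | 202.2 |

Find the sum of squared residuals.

x=30: ŷ = 2.2 + 4·30 = 122.2; r = 123.2 − 122.2 = 1
x=35: ŷ = 2.2 + 4·35 = 142.2; r = 140.2 − 142.2 = -2
x=40: ŷ = 2.2 + 4·40 = 162.2; r = 163.2 − 162.2 = 1
x=50: ŷ = 2.2 + 4·50 = 202.2; r = 202.2 − 202.2 = 0
SSE = 1 + 4 + 1 + 0 = 6

SSE = 6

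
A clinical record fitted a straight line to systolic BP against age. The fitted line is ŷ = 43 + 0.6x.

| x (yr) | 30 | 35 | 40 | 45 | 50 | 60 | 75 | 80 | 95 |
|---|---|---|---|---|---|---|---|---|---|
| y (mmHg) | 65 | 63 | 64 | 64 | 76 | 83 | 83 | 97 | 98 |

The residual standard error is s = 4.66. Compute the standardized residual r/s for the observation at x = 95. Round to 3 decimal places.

-0.429

ŷ = 43 + 0.6·95 = 100
r = 98 − 100 = -2
r/s = -2 / 4.66 = -0.429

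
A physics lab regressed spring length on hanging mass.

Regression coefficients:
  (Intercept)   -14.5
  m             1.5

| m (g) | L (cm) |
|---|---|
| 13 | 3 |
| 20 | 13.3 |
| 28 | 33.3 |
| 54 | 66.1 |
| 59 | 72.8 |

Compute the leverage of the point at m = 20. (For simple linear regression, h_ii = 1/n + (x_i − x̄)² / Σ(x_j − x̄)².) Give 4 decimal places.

h = 0.3292

m̄ = (13 + 20 + 28 + 54 + 59)/5 = 34.8
Σ(m − m̄)² = 475.24 + 219.04 + 46.24 + 368.64 + 585.64 = 1694.8
h = 1/5 + (-14.8)²/1694.8 = 0.2 + 0.129242 = 0.3292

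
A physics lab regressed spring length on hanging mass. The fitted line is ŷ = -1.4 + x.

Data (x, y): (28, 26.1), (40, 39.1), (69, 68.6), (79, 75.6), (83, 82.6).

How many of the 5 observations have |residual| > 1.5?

1

x=28: ŷ = -1.4 + 28 = 26.6; e = 26.1 − 26.6 = -0.5
x=40: ŷ = -1.4 + 40 = 38.6; e = 39.1 − 38.6 = 0.5
x=69: ŷ = -1.4 + 69 = 67.6; e = 68.6 − 67.6 = 1
x=79: ŷ = -1.4 + 79 = 77.6; e = 75.6 − 77.6 = -2
x=83: ŷ = -1.4 + 83 = 81.6; e = 82.6 − 81.6 = 1
|e| > 1.5: x=79 (|e|=2) → 1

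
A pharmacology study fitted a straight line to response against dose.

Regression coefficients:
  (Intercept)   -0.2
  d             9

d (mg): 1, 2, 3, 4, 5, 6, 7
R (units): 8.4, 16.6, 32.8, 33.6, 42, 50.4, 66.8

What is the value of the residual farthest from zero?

e = 6

d=1: ŷ = -0.2 + 9·1 = 8.8; e = 8.4 − 8.8 = -0.4
d=2: ŷ = -0.2 + 9·2 = 17.8; e = 16.6 − 17.8 = -1.2
d=3: ŷ = -0.2 + 9·3 = 26.8; e = 32.8 − 26.8 = 6
d=4: ŷ = -0.2 + 9·4 = 35.8; e = 33.6 − 35.8 = -2.2
d=5: ŷ = -0.2 + 9·5 = 44.8; e = 42 − 44.8 = -2.8
d=6: ŷ = -0.2 + 9·6 = 53.8; e = 50.4 − 53.8 = -3.4
d=7: ŷ = -0.2 + 9·7 = 62.8; e = 66.8 − 62.8 = 4
Largest |e| is 6 at d = 3, residual 6.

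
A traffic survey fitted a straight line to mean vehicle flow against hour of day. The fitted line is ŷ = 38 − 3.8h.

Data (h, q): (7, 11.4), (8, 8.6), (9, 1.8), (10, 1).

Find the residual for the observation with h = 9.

e = -2

ŷ = 38 − 3.8·9 = 3.8
e = 1.8 − 3.8 = -2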